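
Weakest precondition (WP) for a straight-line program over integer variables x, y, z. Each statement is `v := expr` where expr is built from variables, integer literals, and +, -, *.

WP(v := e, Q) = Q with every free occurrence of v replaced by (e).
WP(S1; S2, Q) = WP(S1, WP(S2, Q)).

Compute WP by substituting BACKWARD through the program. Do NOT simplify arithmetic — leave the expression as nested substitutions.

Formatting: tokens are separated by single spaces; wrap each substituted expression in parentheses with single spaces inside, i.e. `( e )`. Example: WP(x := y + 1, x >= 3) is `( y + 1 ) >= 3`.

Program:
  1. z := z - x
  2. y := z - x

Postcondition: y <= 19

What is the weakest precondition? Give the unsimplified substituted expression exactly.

Answer: ( ( z - x ) - x ) <= 19

Derivation:
post: y <= 19
stmt 2: y := z - x  -- replace 1 occurrence(s) of y with (z - x)
  => ( z - x ) <= 19
stmt 1: z := z - x  -- replace 1 occurrence(s) of z with (z - x)
  => ( ( z - x ) - x ) <= 19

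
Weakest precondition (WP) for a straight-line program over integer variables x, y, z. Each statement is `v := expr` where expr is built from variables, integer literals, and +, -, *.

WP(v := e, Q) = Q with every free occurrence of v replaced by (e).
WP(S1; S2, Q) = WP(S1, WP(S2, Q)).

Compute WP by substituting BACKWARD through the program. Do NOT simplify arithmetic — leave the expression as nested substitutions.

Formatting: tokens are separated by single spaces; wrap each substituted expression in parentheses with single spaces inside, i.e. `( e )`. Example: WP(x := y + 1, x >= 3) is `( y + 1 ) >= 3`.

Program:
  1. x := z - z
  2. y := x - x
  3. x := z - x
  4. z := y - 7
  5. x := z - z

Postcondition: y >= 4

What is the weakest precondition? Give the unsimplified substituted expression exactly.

post: y >= 4
stmt 5: x := z - z  -- replace 0 occurrence(s) of x with (z - z)
  => y >= 4
stmt 4: z := y - 7  -- replace 0 occurrence(s) of z with (y - 7)
  => y >= 4
stmt 3: x := z - x  -- replace 0 occurrence(s) of x with (z - x)
  => y >= 4
stmt 2: y := x - x  -- replace 1 occurrence(s) of y with (x - x)
  => ( x - x ) >= 4
stmt 1: x := z - z  -- replace 2 occurrence(s) of x with (z - z)
  => ( ( z - z ) - ( z - z ) ) >= 4

Answer: ( ( z - z ) - ( z - z ) ) >= 4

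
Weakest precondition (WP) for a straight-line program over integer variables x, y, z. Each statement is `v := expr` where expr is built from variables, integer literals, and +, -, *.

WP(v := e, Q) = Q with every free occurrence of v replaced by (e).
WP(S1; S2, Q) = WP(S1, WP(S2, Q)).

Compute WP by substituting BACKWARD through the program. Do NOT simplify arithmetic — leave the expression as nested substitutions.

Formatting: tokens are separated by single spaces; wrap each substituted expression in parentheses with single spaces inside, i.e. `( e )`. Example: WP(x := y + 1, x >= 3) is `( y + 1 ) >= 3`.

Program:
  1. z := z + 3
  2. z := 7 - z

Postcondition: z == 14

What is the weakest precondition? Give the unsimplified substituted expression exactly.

Answer: ( 7 - ( z + 3 ) ) == 14

Derivation:
post: z == 14
stmt 2: z := 7 - z  -- replace 1 occurrence(s) of z with (7 - z)
  => ( 7 - z ) == 14
stmt 1: z := z + 3  -- replace 1 occurrence(s) of z with (z + 3)
  => ( 7 - ( z + 3 ) ) == 14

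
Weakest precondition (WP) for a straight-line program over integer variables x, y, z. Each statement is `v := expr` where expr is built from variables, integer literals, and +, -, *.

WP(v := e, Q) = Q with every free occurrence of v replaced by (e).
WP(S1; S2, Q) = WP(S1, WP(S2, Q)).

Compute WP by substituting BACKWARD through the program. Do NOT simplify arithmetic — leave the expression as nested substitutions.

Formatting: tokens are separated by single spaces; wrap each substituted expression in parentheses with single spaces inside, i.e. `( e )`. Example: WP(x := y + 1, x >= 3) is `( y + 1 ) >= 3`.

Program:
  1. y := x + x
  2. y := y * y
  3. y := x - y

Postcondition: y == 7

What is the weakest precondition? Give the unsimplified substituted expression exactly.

post: y == 7
stmt 3: y := x - y  -- replace 1 occurrence(s) of y with (x - y)
  => ( x - y ) == 7
stmt 2: y := y * y  -- replace 1 occurrence(s) of y with (y * y)
  => ( x - ( y * y ) ) == 7
stmt 1: y := x + x  -- replace 2 occurrence(s) of y with (x + x)
  => ( x - ( ( x + x ) * ( x + x ) ) ) == 7

Answer: ( x - ( ( x + x ) * ( x + x ) ) ) == 7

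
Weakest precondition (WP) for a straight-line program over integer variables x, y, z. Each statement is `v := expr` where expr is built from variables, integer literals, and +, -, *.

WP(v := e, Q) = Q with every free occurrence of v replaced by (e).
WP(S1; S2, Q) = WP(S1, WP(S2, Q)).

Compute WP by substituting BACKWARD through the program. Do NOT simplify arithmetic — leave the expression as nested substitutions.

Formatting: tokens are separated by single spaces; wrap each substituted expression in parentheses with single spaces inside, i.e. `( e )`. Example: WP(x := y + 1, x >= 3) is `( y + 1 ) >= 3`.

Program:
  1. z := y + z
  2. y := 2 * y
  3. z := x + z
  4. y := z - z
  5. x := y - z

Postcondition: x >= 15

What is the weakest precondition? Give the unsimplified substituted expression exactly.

Answer: ( ( ( x + ( y + z ) ) - ( x + ( y + z ) ) ) - ( x + ( y + z ) ) ) >= 15

Derivation:
post: x >= 15
stmt 5: x := y - z  -- replace 1 occurrence(s) of x with (y - z)
  => ( y - z ) >= 15
stmt 4: y := z - z  -- replace 1 occurrence(s) of y with (z - z)
  => ( ( z - z ) - z ) >= 15
stmt 3: z := x + z  -- replace 3 occurrence(s) of z with (x + z)
  => ( ( ( x + z ) - ( x + z ) ) - ( x + z ) ) >= 15
stmt 2: y := 2 * y  -- replace 0 occurrence(s) of y with (2 * y)
  => ( ( ( x + z ) - ( x + z ) ) - ( x + z ) ) >= 15
stmt 1: z := y + z  -- replace 3 occurrence(s) of z with (y + z)
  => ( ( ( x + ( y + z ) ) - ( x + ( y + z ) ) ) - ( x + ( y + z ) ) ) >= 15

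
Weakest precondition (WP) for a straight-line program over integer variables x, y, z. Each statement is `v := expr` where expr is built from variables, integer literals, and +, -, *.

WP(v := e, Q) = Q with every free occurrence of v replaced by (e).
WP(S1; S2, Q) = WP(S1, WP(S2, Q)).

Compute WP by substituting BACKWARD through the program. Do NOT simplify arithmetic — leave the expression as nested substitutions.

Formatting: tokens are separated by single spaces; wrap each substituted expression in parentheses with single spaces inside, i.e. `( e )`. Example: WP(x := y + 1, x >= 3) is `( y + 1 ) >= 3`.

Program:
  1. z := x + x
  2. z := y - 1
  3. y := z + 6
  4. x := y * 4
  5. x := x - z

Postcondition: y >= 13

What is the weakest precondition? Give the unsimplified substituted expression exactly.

post: y >= 13
stmt 5: x := x - z  -- replace 0 occurrence(s) of x with (x - z)
  => y >= 13
stmt 4: x := y * 4  -- replace 0 occurrence(s) of x with (y * 4)
  => y >= 13
stmt 3: y := z + 6  -- replace 1 occurrence(s) of y with (z + 6)
  => ( z + 6 ) >= 13
stmt 2: z := y - 1  -- replace 1 occurrence(s) of z with (y - 1)
  => ( ( y - 1 ) + 6 ) >= 13
stmt 1: z := x + x  -- replace 0 occurrence(s) of z with (x + x)
  => ( ( y - 1 ) + 6 ) >= 13

Answer: ( ( y - 1 ) + 6 ) >= 13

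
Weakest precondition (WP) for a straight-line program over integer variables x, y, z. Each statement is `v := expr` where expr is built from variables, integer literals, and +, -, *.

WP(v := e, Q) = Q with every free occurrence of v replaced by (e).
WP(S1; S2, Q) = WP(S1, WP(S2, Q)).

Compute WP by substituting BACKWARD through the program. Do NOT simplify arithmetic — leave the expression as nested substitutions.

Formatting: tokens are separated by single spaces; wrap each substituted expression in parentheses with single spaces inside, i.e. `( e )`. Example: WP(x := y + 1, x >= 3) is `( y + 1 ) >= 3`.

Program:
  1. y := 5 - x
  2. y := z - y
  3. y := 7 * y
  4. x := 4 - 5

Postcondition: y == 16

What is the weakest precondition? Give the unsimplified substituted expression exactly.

Answer: ( 7 * ( z - ( 5 - x ) ) ) == 16

Derivation:
post: y == 16
stmt 4: x := 4 - 5  -- replace 0 occurrence(s) of x with (4 - 5)
  => y == 16
stmt 3: y := 7 * y  -- replace 1 occurrence(s) of y with (7 * y)
  => ( 7 * y ) == 16
stmt 2: y := z - y  -- replace 1 occurrence(s) of y with (z - y)
  => ( 7 * ( z - y ) ) == 16
stmt 1: y := 5 - x  -- replace 1 occurrence(s) of y with (5 - x)
  => ( 7 * ( z - ( 5 - x ) ) ) == 16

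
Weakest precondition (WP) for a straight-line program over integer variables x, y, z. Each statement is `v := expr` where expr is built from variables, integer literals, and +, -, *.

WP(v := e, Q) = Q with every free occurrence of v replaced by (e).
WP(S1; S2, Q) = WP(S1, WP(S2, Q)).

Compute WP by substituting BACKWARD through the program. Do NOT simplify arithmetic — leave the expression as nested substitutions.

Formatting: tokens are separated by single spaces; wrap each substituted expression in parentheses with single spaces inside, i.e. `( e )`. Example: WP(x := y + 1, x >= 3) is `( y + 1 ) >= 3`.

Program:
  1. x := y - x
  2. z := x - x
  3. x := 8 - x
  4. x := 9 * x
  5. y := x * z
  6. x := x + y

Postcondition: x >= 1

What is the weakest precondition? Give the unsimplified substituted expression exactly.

post: x >= 1
stmt 6: x := x + y  -- replace 1 occurrence(s) of x with (x + y)
  => ( x + y ) >= 1
stmt 5: y := x * z  -- replace 1 occurrence(s) of y with (x * z)
  => ( x + ( x * z ) ) >= 1
stmt 4: x := 9 * x  -- replace 2 occurrence(s) of x with (9 * x)
  => ( ( 9 * x ) + ( ( 9 * x ) * z ) ) >= 1
stmt 3: x := 8 - x  -- replace 2 occurrence(s) of x with (8 - x)
  => ( ( 9 * ( 8 - x ) ) + ( ( 9 * ( 8 - x ) ) * z ) ) >= 1
stmt 2: z := x - x  -- replace 1 occurrence(s) of z with (x - x)
  => ( ( 9 * ( 8 - x ) ) + ( ( 9 * ( 8 - x ) ) * ( x - x ) ) ) >= 1
stmt 1: x := y - x  -- replace 4 occurrence(s) of x with (y - x)
  => ( ( 9 * ( 8 - ( y - x ) ) ) + ( ( 9 * ( 8 - ( y - x ) ) ) * ( ( y - x ) - ( y - x ) ) ) ) >= 1

Answer: ( ( 9 * ( 8 - ( y - x ) ) ) + ( ( 9 * ( 8 - ( y - x ) ) ) * ( ( y - x ) - ( y - x ) ) ) ) >= 1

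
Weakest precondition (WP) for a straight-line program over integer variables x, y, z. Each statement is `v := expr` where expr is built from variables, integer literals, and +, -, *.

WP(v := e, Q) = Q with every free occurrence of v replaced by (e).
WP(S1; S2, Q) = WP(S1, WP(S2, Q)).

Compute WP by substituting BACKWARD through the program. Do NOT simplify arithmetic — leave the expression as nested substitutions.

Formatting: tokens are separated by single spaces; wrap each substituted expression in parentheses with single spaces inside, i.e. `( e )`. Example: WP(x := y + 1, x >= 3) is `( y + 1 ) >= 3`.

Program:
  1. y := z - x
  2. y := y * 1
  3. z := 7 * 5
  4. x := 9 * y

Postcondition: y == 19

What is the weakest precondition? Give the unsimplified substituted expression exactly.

Answer: ( ( z - x ) * 1 ) == 19

Derivation:
post: y == 19
stmt 4: x := 9 * y  -- replace 0 occurrence(s) of x with (9 * y)
  => y == 19
stmt 3: z := 7 * 5  -- replace 0 occurrence(s) of z with (7 * 5)
  => y == 19
stmt 2: y := y * 1  -- replace 1 occurrence(s) of y with (y * 1)
  => ( y * 1 ) == 19
stmt 1: y := z - x  -- replace 1 occurrence(s) of y with (z - x)
  => ( ( z - x ) * 1 ) == 19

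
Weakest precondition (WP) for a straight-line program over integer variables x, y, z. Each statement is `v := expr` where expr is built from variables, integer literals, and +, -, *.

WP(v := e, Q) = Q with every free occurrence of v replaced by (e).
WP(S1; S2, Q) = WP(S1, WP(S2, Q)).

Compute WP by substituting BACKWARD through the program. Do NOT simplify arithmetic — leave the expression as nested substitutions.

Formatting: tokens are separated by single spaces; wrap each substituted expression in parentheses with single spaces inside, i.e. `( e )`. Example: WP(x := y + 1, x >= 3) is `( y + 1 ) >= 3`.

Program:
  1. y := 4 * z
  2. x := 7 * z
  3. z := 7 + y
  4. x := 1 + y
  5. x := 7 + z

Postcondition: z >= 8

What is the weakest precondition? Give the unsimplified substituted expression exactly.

post: z >= 8
stmt 5: x := 7 + z  -- replace 0 occurrence(s) of x with (7 + z)
  => z >= 8
stmt 4: x := 1 + y  -- replace 0 occurrence(s) of x with (1 + y)
  => z >= 8
stmt 3: z := 7 + y  -- replace 1 occurrence(s) of z with (7 + y)
  => ( 7 + y ) >= 8
stmt 2: x := 7 * z  -- replace 0 occurrence(s) of x with (7 * z)
  => ( 7 + y ) >= 8
stmt 1: y := 4 * z  -- replace 1 occurrence(s) of y with (4 * z)
  => ( 7 + ( 4 * z ) ) >= 8

Answer: ( 7 + ( 4 * z ) ) >= 8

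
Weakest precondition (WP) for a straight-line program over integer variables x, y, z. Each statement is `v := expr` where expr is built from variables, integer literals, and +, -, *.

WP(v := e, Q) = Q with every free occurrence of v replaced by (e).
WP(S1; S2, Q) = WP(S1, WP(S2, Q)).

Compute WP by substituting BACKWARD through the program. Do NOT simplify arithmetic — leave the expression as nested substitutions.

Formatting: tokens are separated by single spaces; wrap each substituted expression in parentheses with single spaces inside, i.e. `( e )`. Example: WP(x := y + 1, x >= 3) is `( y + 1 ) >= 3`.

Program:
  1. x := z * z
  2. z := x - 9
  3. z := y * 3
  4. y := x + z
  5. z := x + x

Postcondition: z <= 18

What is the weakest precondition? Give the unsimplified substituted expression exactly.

Answer: ( ( z * z ) + ( z * z ) ) <= 18

Derivation:
post: z <= 18
stmt 5: z := x + x  -- replace 1 occurrence(s) of z with (x + x)
  => ( x + x ) <= 18
stmt 4: y := x + z  -- replace 0 occurrence(s) of y with (x + z)
  => ( x + x ) <= 18
stmt 3: z := y * 3  -- replace 0 occurrence(s) of z with (y * 3)
  => ( x + x ) <= 18
stmt 2: z := x - 9  -- replace 0 occurrence(s) of z with (x - 9)
  => ( x + x ) <= 18
stmt 1: x := z * z  -- replace 2 occurrence(s) of x with (z * z)
  => ( ( z * z ) + ( z * z ) ) <= 18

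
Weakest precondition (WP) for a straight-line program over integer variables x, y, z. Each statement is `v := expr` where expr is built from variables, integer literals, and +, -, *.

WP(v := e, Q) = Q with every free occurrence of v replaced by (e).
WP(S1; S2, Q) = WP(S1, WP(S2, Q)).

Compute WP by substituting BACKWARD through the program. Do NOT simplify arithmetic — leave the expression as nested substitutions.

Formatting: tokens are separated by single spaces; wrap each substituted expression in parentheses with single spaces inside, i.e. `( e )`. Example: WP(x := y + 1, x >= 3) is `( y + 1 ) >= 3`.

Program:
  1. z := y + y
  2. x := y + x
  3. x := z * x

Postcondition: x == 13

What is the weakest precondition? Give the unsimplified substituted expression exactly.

post: x == 13
stmt 3: x := z * x  -- replace 1 occurrence(s) of x with (z * x)
  => ( z * x ) == 13
stmt 2: x := y + x  -- replace 1 occurrence(s) of x with (y + x)
  => ( z * ( y + x ) ) == 13
stmt 1: z := y + y  -- replace 1 occurrence(s) of z with (y + y)
  => ( ( y + y ) * ( y + x ) ) == 13

Answer: ( ( y + y ) * ( y + x ) ) == 13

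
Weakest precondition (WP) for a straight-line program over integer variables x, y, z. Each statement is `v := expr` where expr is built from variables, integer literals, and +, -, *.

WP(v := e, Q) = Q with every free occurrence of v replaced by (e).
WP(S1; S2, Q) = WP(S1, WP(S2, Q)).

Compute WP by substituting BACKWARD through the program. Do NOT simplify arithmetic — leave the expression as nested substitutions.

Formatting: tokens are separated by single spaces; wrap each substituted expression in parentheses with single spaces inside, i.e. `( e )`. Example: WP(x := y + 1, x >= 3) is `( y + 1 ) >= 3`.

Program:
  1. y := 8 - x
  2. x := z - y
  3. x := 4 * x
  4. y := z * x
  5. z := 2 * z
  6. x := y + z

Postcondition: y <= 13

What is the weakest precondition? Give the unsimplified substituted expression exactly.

post: y <= 13
stmt 6: x := y + z  -- replace 0 occurrence(s) of x with (y + z)
  => y <= 13
stmt 5: z := 2 * z  -- replace 0 occurrence(s) of z with (2 * z)
  => y <= 13
stmt 4: y := z * x  -- replace 1 occurrence(s) of y with (z * x)
  => ( z * x ) <= 13
stmt 3: x := 4 * x  -- replace 1 occurrence(s) of x with (4 * x)
  => ( z * ( 4 * x ) ) <= 13
stmt 2: x := z - y  -- replace 1 occurrence(s) of x with (z - y)
  => ( z * ( 4 * ( z - y ) ) ) <= 13
stmt 1: y := 8 - x  -- replace 1 occurrence(s) of y with (8 - x)
  => ( z * ( 4 * ( z - ( 8 - x ) ) ) ) <= 13

Answer: ( z * ( 4 * ( z - ( 8 - x ) ) ) ) <= 13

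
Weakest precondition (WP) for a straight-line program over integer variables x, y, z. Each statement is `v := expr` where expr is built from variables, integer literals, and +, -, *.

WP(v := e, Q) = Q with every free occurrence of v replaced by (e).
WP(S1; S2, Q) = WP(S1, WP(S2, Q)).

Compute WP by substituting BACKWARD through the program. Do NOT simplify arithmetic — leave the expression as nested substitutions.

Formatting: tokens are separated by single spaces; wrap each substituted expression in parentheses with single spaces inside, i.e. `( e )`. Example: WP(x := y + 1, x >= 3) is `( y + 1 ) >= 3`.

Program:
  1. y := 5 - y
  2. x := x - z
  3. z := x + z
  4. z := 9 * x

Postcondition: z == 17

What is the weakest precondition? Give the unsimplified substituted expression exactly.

Answer: ( 9 * ( x - z ) ) == 17

Derivation:
post: z == 17
stmt 4: z := 9 * x  -- replace 1 occurrence(s) of z with (9 * x)
  => ( 9 * x ) == 17
stmt 3: z := x + z  -- replace 0 occurrence(s) of z with (x + z)
  => ( 9 * x ) == 17
stmt 2: x := x - z  -- replace 1 occurrence(s) of x with (x - z)
  => ( 9 * ( x - z ) ) == 17
stmt 1: y := 5 - y  -- replace 0 occurrence(s) of y with (5 - y)
  => ( 9 * ( x - z ) ) == 17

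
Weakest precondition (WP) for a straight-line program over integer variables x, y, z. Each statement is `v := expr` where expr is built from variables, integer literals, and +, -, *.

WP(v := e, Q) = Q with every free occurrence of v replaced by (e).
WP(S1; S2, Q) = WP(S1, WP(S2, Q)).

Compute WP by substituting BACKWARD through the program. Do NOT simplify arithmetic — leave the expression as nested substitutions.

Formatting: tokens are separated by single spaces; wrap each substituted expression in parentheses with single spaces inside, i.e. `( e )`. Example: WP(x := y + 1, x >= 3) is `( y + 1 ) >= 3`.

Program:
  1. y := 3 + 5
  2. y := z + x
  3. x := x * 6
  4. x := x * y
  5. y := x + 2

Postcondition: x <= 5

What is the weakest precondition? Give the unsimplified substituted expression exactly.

post: x <= 5
stmt 5: y := x + 2  -- replace 0 occurrence(s) of y with (x + 2)
  => x <= 5
stmt 4: x := x * y  -- replace 1 occurrence(s) of x with (x * y)
  => ( x * y ) <= 5
stmt 3: x := x * 6  -- replace 1 occurrence(s) of x with (x * 6)
  => ( ( x * 6 ) * y ) <= 5
stmt 2: y := z + x  -- replace 1 occurrence(s) of y with (z + x)
  => ( ( x * 6 ) * ( z + x ) ) <= 5
stmt 1: y := 3 + 5  -- replace 0 occurrence(s) of y with (3 + 5)
  => ( ( x * 6 ) * ( z + x ) ) <= 5

Answer: ( ( x * 6 ) * ( z + x ) ) <= 5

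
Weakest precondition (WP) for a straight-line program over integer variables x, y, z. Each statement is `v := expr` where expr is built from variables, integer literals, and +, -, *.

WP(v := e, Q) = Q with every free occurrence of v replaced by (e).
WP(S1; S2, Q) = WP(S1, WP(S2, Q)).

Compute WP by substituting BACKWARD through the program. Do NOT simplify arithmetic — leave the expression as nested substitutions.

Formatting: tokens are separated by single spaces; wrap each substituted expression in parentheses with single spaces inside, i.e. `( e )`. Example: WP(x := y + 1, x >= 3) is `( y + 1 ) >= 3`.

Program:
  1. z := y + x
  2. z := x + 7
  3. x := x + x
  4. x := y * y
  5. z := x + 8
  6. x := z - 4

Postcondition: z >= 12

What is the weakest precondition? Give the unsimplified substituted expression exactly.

Answer: ( ( y * y ) + 8 ) >= 12

Derivation:
post: z >= 12
stmt 6: x := z - 4  -- replace 0 occurrence(s) of x with (z - 4)
  => z >= 12
stmt 5: z := x + 8  -- replace 1 occurrence(s) of z with (x + 8)
  => ( x + 8 ) >= 12
stmt 4: x := y * y  -- replace 1 occurrence(s) of x with (y * y)
  => ( ( y * y ) + 8 ) >= 12
stmt 3: x := x + x  -- replace 0 occurrence(s) of x with (x + x)
  => ( ( y * y ) + 8 ) >= 12
stmt 2: z := x + 7  -- replace 0 occurrence(s) of z with (x + 7)
  => ( ( y * y ) + 8 ) >= 12
stmt 1: z := y + x  -- replace 0 occurrence(s) of z with (y + x)
  => ( ( y * y ) + 8 ) >= 12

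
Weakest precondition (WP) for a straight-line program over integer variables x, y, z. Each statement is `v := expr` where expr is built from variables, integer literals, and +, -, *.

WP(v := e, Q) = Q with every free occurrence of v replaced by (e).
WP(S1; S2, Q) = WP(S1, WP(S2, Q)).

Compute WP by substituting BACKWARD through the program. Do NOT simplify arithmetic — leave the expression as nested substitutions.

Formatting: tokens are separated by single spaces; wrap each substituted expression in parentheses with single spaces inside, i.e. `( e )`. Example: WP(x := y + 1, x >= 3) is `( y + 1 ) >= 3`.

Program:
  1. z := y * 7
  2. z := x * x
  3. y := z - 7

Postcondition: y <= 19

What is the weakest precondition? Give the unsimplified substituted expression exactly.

post: y <= 19
stmt 3: y := z - 7  -- replace 1 occurrence(s) of y with (z - 7)
  => ( z - 7 ) <= 19
stmt 2: z := x * x  -- replace 1 occurrence(s) of z with (x * x)
  => ( ( x * x ) - 7 ) <= 19
stmt 1: z := y * 7  -- replace 0 occurrence(s) of z with (y * 7)
  => ( ( x * x ) - 7 ) <= 19

Answer: ( ( x * x ) - 7 ) <= 19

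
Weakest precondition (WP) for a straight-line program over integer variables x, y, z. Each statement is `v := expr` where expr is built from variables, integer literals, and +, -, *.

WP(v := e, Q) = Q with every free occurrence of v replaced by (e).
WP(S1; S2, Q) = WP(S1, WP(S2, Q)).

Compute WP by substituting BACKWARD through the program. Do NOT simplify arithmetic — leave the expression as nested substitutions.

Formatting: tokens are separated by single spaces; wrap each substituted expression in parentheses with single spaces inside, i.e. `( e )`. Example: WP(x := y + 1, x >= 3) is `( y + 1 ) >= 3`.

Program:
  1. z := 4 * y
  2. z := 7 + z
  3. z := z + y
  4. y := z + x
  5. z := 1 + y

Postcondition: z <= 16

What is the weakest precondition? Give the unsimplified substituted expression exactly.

post: z <= 16
stmt 5: z := 1 + y  -- replace 1 occurrence(s) of z with (1 + y)
  => ( 1 + y ) <= 16
stmt 4: y := z + x  -- replace 1 occurrence(s) of y with (z + x)
  => ( 1 + ( z + x ) ) <= 16
stmt 3: z := z + y  -- replace 1 occurrence(s) of z with (z + y)
  => ( 1 + ( ( z + y ) + x ) ) <= 16
stmt 2: z := 7 + z  -- replace 1 occurrence(s) of z with (7 + z)
  => ( 1 + ( ( ( 7 + z ) + y ) + x ) ) <= 16
stmt 1: z := 4 * y  -- replace 1 occurrence(s) of z with (4 * y)
  => ( 1 + ( ( ( 7 + ( 4 * y ) ) + y ) + x ) ) <= 16

Answer: ( 1 + ( ( ( 7 + ( 4 * y ) ) + y ) + x ) ) <= 16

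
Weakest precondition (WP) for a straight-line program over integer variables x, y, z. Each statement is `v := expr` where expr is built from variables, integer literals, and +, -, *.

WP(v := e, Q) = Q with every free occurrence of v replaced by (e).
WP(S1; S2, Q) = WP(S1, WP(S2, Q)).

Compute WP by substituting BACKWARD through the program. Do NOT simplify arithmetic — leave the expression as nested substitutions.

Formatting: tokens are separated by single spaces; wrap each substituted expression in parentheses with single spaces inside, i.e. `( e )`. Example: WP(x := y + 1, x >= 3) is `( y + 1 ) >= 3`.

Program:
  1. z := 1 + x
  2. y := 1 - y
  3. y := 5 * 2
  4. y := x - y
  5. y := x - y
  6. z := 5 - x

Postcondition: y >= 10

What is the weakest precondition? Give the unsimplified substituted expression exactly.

post: y >= 10
stmt 6: z := 5 - x  -- replace 0 occurrence(s) of z with (5 - x)
  => y >= 10
stmt 5: y := x - y  -- replace 1 occurrence(s) of y with (x - y)
  => ( x - y ) >= 10
stmt 4: y := x - y  -- replace 1 occurrence(s) of y with (x - y)
  => ( x - ( x - y ) ) >= 10
stmt 3: y := 5 * 2  -- replace 1 occurrence(s) of y with (5 * 2)
  => ( x - ( x - ( 5 * 2 ) ) ) >= 10
stmt 2: y := 1 - y  -- replace 0 occurrence(s) of y with (1 - y)
  => ( x - ( x - ( 5 * 2 ) ) ) >= 10
stmt 1: z := 1 + x  -- replace 0 occurrence(s) of z with (1 + x)
  => ( x - ( x - ( 5 * 2 ) ) ) >= 10

Answer: ( x - ( x - ( 5 * 2 ) ) ) >= 10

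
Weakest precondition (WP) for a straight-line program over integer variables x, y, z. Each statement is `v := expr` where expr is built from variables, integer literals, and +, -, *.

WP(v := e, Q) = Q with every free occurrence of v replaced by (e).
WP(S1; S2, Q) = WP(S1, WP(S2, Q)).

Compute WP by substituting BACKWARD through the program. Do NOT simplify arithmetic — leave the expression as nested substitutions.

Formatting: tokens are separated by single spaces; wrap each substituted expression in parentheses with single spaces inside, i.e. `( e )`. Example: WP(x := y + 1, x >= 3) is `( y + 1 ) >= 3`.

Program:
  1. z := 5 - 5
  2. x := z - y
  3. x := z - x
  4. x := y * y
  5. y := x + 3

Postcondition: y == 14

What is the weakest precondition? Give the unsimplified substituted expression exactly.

post: y == 14
stmt 5: y := x + 3  -- replace 1 occurrence(s) of y with (x + 3)
  => ( x + 3 ) == 14
stmt 4: x := y * y  -- replace 1 occurrence(s) of x with (y * y)
  => ( ( y * y ) + 3 ) == 14
stmt 3: x := z - x  -- replace 0 occurrence(s) of x with (z - x)
  => ( ( y * y ) + 3 ) == 14
stmt 2: x := z - y  -- replace 0 occurrence(s) of x with (z - y)
  => ( ( y * y ) + 3 ) == 14
stmt 1: z := 5 - 5  -- replace 0 occurrence(s) of z with (5 - 5)
  => ( ( y * y ) + 3 ) == 14

Answer: ( ( y * y ) + 3 ) == 14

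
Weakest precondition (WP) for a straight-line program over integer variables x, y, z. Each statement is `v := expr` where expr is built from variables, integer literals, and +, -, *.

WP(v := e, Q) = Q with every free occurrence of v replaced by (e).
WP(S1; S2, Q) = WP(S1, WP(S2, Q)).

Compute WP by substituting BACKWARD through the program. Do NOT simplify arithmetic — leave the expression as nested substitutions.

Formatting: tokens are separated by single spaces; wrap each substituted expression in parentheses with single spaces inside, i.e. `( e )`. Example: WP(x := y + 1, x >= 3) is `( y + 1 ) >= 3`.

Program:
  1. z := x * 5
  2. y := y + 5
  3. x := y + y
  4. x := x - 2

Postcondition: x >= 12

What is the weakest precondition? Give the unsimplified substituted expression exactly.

post: x >= 12
stmt 4: x := x - 2  -- replace 1 occurrence(s) of x with (x - 2)
  => ( x - 2 ) >= 12
stmt 3: x := y + y  -- replace 1 occurrence(s) of x with (y + y)
  => ( ( y + y ) - 2 ) >= 12
stmt 2: y := y + 5  -- replace 2 occurrence(s) of y with (y + 5)
  => ( ( ( y + 5 ) + ( y + 5 ) ) - 2 ) >= 12
stmt 1: z := x * 5  -- replace 0 occurrence(s) of z with (x * 5)
  => ( ( ( y + 5 ) + ( y + 5 ) ) - 2 ) >= 12

Answer: ( ( ( y + 5 ) + ( y + 5 ) ) - 2 ) >= 12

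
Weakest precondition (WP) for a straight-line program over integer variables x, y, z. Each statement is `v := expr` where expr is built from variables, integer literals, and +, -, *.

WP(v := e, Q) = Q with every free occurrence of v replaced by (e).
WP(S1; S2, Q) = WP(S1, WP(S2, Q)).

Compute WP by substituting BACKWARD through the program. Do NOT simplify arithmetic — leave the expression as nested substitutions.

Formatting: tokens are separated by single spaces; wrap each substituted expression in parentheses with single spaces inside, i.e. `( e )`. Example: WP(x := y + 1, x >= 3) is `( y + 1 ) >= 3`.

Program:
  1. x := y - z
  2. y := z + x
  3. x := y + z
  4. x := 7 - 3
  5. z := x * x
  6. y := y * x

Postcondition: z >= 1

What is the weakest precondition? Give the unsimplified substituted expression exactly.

post: z >= 1
stmt 6: y := y * x  -- replace 0 occurrence(s) of y with (y * x)
  => z >= 1
stmt 5: z := x * x  -- replace 1 occurrence(s) of z with (x * x)
  => ( x * x ) >= 1
stmt 4: x := 7 - 3  -- replace 2 occurrence(s) of x with (7 - 3)
  => ( ( 7 - 3 ) * ( 7 - 3 ) ) >= 1
stmt 3: x := y + z  -- replace 0 occurrence(s) of x with (y + z)
  => ( ( 7 - 3 ) * ( 7 - 3 ) ) >= 1
stmt 2: y := z + x  -- replace 0 occurrence(s) of y with (z + x)
  => ( ( 7 - 3 ) * ( 7 - 3 ) ) >= 1
stmt 1: x := y - z  -- replace 0 occurrence(s) of x with (y - z)
  => ( ( 7 - 3 ) * ( 7 - 3 ) ) >= 1

Answer: ( ( 7 - 3 ) * ( 7 - 3 ) ) >= 1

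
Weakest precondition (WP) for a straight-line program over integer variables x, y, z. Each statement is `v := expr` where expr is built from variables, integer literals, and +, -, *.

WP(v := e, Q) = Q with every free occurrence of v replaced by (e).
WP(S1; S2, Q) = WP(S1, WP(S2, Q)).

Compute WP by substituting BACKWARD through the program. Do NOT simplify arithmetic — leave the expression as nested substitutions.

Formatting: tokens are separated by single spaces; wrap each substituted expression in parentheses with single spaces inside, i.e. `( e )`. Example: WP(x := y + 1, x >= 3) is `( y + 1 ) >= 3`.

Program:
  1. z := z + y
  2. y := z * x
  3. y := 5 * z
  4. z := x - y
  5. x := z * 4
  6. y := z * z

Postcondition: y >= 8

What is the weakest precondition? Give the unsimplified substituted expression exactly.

post: y >= 8
stmt 6: y := z * z  -- replace 1 occurrence(s) of y with (z * z)
  => ( z * z ) >= 8
stmt 5: x := z * 4  -- replace 0 occurrence(s) of x with (z * 4)
  => ( z * z ) >= 8
stmt 4: z := x - y  -- replace 2 occurrence(s) of z with (x - y)
  => ( ( x - y ) * ( x - y ) ) >= 8
stmt 3: y := 5 * z  -- replace 2 occurrence(s) of y with (5 * z)
  => ( ( x - ( 5 * z ) ) * ( x - ( 5 * z ) ) ) >= 8
stmt 2: y := z * x  -- replace 0 occurrence(s) of y with (z * x)
  => ( ( x - ( 5 * z ) ) * ( x - ( 5 * z ) ) ) >= 8
stmt 1: z := z + y  -- replace 2 occurrence(s) of z with (z + y)
  => ( ( x - ( 5 * ( z + y ) ) ) * ( x - ( 5 * ( z + y ) ) ) ) >= 8

Answer: ( ( x - ( 5 * ( z + y ) ) ) * ( x - ( 5 * ( z + y ) ) ) ) >= 8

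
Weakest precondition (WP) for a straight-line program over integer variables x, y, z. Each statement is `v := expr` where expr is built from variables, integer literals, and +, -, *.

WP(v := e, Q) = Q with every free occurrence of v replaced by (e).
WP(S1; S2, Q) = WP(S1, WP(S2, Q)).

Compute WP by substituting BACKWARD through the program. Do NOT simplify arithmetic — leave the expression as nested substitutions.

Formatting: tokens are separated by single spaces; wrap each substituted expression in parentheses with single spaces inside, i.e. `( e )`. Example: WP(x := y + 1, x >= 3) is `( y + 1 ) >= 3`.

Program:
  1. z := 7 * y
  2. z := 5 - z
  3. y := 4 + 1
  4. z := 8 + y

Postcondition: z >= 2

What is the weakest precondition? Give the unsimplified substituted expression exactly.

post: z >= 2
stmt 4: z := 8 + y  -- replace 1 occurrence(s) of z with (8 + y)
  => ( 8 + y ) >= 2
stmt 3: y := 4 + 1  -- replace 1 occurrence(s) of y with (4 + 1)
  => ( 8 + ( 4 + 1 ) ) >= 2
stmt 2: z := 5 - z  -- replace 0 occurrence(s) of z with (5 - z)
  => ( 8 + ( 4 + 1 ) ) >= 2
stmt 1: z := 7 * y  -- replace 0 occurrence(s) of z with (7 * y)
  => ( 8 + ( 4 + 1 ) ) >= 2

Answer: ( 8 + ( 4 + 1 ) ) >= 2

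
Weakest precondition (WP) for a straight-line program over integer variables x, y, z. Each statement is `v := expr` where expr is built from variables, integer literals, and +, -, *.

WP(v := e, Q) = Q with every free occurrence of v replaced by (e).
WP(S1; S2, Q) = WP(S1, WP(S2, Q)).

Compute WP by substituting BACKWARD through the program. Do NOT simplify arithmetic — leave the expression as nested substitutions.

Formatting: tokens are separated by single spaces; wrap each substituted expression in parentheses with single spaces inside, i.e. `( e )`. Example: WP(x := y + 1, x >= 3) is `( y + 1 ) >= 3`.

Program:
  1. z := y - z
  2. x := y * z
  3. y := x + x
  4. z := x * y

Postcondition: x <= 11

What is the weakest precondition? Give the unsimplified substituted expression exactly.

post: x <= 11
stmt 4: z := x * y  -- replace 0 occurrence(s) of z with (x * y)
  => x <= 11
stmt 3: y := x + x  -- replace 0 occurrence(s) of y with (x + x)
  => x <= 11
stmt 2: x := y * z  -- replace 1 occurrence(s) of x with (y * z)
  => ( y * z ) <= 11
stmt 1: z := y - z  -- replace 1 occurrence(s) of z with (y - z)
  => ( y * ( y - z ) ) <= 11

Answer: ( y * ( y - z ) ) <= 11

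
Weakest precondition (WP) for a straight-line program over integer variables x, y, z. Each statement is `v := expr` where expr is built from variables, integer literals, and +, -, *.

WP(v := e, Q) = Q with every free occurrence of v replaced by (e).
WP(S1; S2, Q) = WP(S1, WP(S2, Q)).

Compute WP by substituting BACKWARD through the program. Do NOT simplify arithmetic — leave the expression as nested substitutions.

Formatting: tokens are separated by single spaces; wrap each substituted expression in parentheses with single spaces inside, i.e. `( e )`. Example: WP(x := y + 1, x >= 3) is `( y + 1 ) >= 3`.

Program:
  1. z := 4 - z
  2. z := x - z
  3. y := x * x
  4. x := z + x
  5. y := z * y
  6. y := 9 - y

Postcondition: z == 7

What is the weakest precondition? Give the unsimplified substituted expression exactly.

Answer: ( x - ( 4 - z ) ) == 7

Derivation:
post: z == 7
stmt 6: y := 9 - y  -- replace 0 occurrence(s) of y with (9 - y)
  => z == 7
stmt 5: y := z * y  -- replace 0 occurrence(s) of y with (z * y)
  => z == 7
stmt 4: x := z + x  -- replace 0 occurrence(s) of x with (z + x)
  => z == 7
stmt 3: y := x * x  -- replace 0 occurrence(s) of y with (x * x)
  => z == 7
stmt 2: z := x - z  -- replace 1 occurrence(s) of z with (x - z)
  => ( x - z ) == 7
stmt 1: z := 4 - z  -- replace 1 occurrence(s) of z with (4 - z)
  => ( x - ( 4 - z ) ) == 7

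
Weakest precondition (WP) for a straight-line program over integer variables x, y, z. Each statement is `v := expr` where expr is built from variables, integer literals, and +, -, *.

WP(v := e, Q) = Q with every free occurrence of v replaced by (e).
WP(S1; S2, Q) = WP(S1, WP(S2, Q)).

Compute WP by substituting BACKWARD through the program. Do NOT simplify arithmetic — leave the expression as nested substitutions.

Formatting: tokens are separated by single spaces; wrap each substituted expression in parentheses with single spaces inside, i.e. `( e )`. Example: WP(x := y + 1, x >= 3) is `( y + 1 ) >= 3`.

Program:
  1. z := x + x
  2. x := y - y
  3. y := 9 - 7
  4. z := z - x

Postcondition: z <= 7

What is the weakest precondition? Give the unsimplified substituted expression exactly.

Answer: ( ( x + x ) - ( y - y ) ) <= 7

Derivation:
post: z <= 7
stmt 4: z := z - x  -- replace 1 occurrence(s) of z with (z - x)
  => ( z - x ) <= 7
stmt 3: y := 9 - 7  -- replace 0 occurrence(s) of y with (9 - 7)
  => ( z - x ) <= 7
stmt 2: x := y - y  -- replace 1 occurrence(s) of x with (y - y)
  => ( z - ( y - y ) ) <= 7
stmt 1: z := x + x  -- replace 1 occurrence(s) of z with (x + x)
  => ( ( x + x ) - ( y - y ) ) <= 7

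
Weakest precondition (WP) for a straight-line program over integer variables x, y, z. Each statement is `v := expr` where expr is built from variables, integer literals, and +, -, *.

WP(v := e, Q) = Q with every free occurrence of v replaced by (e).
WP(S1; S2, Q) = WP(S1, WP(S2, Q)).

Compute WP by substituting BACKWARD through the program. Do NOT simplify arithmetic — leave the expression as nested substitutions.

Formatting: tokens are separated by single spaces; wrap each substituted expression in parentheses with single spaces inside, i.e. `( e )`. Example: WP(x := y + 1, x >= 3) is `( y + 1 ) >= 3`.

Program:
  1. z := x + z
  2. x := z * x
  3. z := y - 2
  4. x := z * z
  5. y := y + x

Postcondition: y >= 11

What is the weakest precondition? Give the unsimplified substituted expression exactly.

post: y >= 11
stmt 5: y := y + x  -- replace 1 occurrence(s) of y with (y + x)
  => ( y + x ) >= 11
stmt 4: x := z * z  -- replace 1 occurrence(s) of x with (z * z)
  => ( y + ( z * z ) ) >= 11
stmt 3: z := y - 2  -- replace 2 occurrence(s) of z with (y - 2)
  => ( y + ( ( y - 2 ) * ( y - 2 ) ) ) >= 11
stmt 2: x := z * x  -- replace 0 occurrence(s) of x with (z * x)
  => ( y + ( ( y - 2 ) * ( y - 2 ) ) ) >= 11
stmt 1: z := x + z  -- replace 0 occurrence(s) of z with (x + z)
  => ( y + ( ( y - 2 ) * ( y - 2 ) ) ) >= 11

Answer: ( y + ( ( y - 2 ) * ( y - 2 ) ) ) >= 11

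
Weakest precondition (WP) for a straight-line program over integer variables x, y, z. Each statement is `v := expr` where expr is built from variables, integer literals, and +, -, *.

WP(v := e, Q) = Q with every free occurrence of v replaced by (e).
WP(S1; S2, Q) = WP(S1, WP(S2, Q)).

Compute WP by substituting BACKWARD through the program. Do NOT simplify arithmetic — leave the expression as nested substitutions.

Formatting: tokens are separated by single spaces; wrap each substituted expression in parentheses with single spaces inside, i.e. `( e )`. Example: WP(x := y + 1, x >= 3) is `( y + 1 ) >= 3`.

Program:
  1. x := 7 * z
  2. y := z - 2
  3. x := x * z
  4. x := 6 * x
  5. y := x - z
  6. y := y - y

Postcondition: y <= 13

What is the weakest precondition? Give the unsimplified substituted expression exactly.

post: y <= 13
stmt 6: y := y - y  -- replace 1 occurrence(s) of y with (y - y)
  => ( y - y ) <= 13
stmt 5: y := x - z  -- replace 2 occurrence(s) of y with (x - z)
  => ( ( x - z ) - ( x - z ) ) <= 13
stmt 4: x := 6 * x  -- replace 2 occurrence(s) of x with (6 * x)
  => ( ( ( 6 * x ) - z ) - ( ( 6 * x ) - z ) ) <= 13
stmt 3: x := x * z  -- replace 2 occurrence(s) of x with (x * z)
  => ( ( ( 6 * ( x * z ) ) - z ) - ( ( 6 * ( x * z ) ) - z ) ) <= 13
stmt 2: y := z - 2  -- replace 0 occurrence(s) of y with (z - 2)
  => ( ( ( 6 * ( x * z ) ) - z ) - ( ( 6 * ( x * z ) ) - z ) ) <= 13
stmt 1: x := 7 * z  -- replace 2 occurrence(s) of x with (7 * z)
  => ( ( ( 6 * ( ( 7 * z ) * z ) ) - z ) - ( ( 6 * ( ( 7 * z ) * z ) ) - z ) ) <= 13

Answer: ( ( ( 6 * ( ( 7 * z ) * z ) ) - z ) - ( ( 6 * ( ( 7 * z ) * z ) ) - z ) ) <= 13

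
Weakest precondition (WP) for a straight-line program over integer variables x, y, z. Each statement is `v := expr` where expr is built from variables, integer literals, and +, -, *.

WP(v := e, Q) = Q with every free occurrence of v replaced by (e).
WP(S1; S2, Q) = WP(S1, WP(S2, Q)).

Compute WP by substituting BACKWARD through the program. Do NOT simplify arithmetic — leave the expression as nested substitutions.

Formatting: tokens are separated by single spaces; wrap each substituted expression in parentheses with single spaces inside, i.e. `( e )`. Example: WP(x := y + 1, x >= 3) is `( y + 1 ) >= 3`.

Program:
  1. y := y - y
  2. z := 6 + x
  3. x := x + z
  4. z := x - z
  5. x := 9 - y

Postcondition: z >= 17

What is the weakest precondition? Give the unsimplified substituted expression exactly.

Answer: ( ( x + ( 6 + x ) ) - ( 6 + x ) ) >= 17

Derivation:
post: z >= 17
stmt 5: x := 9 - y  -- replace 0 occurrence(s) of x with (9 - y)
  => z >= 17
stmt 4: z := x - z  -- replace 1 occurrence(s) of z with (x - z)
  => ( x - z ) >= 17
stmt 3: x := x + z  -- replace 1 occurrence(s) of x with (x + z)
  => ( ( x + z ) - z ) >= 17
stmt 2: z := 6 + x  -- replace 2 occurrence(s) of z with (6 + x)
  => ( ( x + ( 6 + x ) ) - ( 6 + x ) ) >= 17
stmt 1: y := y - y  -- replace 0 occurrence(s) of y with (y - y)
  => ( ( x + ( 6 + x ) ) - ( 6 + x ) ) >= 17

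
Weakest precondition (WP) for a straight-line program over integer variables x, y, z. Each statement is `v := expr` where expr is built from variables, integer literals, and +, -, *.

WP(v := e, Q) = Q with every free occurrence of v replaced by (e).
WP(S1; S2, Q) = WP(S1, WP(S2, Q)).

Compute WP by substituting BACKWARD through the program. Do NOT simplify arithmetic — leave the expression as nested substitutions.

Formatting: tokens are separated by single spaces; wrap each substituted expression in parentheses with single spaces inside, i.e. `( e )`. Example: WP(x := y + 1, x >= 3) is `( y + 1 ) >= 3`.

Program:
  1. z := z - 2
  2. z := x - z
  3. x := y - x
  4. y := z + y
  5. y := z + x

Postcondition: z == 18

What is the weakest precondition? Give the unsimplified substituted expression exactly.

post: z == 18
stmt 5: y := z + x  -- replace 0 occurrence(s) of y with (z + x)
  => z == 18
stmt 4: y := z + y  -- replace 0 occurrence(s) of y with (z + y)
  => z == 18
stmt 3: x := y - x  -- replace 0 occurrence(s) of x with (y - x)
  => z == 18
stmt 2: z := x - z  -- replace 1 occurrence(s) of z with (x - z)
  => ( x - z ) == 18
stmt 1: z := z - 2  -- replace 1 occurrence(s) of z with (z - 2)
  => ( x - ( z - 2 ) ) == 18

Answer: ( x - ( z - 2 ) ) == 18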